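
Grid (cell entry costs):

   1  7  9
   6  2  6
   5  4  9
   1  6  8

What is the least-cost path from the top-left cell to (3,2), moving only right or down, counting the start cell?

27

Path (0,0) → (1,0) → (1,1) → (2,1) → (3,1) → (3,2): 1 + 6 + 2 + 4 + 6 + 8 = 27.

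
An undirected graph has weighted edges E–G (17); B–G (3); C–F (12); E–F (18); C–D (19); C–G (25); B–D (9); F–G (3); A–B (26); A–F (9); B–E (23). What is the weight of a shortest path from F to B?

A few of the F→B routes:
F -> G -> B: 3 + 3 = 6
F -> C -> D -> B: 12 + 19 + 9 = 40
F -> E -> G -> B: 18 + 17 + 3 = 38
F -> A -> B: 9 + 26 = 35
Best route has total 6.

6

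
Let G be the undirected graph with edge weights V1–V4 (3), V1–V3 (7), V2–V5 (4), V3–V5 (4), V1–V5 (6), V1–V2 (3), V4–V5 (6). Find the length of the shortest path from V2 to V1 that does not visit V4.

Candidate routes:
V2 -> V1: 3
V2 -> V5 -> V3 -> V1: 4 + 4 + 7 = 15
V2 -> V5 -> V1: 4 + 6 = 10
Shortest: 3.

3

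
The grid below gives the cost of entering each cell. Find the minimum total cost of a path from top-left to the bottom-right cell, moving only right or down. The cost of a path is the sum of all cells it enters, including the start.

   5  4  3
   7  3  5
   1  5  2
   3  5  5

Best path: r0c0 → r0c1 → r0c2 → r1c2 → r2c2 → r3c2
Cost: 5 + 4 + 3 + 5 + 2 + 5 = 24

24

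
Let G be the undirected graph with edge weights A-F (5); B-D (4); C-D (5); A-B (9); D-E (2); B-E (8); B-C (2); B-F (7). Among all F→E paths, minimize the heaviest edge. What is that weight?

7

Routes from F to E:
F-A-B-D-E: max(5, 9, 4, 2) = 9
F-B-E: max(7, 8) = 8
F-A-B-C-D-E: max(5, 9, 2, 5, 2) = 9
F-B-D-E: max(7, 4, 2) = 7
F-B-C-D-E: max(7, 2, 5, 2) = 7
F-A-B-E: max(5, 9, 8) = 9
The minimum achievable maximum is 7.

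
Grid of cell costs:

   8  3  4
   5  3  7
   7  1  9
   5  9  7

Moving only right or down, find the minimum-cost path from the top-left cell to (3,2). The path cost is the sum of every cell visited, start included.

31

Take (0,0) → (0,1) → (1,1) → (2,1) → (2,2) → (3,2) for a total of 8 + 3 + 3 + 1 + 9 + 7 = 31.
(Top row then right column would cost 38.)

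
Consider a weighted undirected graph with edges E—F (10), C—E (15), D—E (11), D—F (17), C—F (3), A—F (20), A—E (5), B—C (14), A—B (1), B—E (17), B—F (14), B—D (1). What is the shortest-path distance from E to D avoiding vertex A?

11

A few of the E→D routes:
E - B - D: 17 + 1 = 18
E - F - B - D: 10 + 14 + 1 = 25
E - D: 11
Shortest: 11.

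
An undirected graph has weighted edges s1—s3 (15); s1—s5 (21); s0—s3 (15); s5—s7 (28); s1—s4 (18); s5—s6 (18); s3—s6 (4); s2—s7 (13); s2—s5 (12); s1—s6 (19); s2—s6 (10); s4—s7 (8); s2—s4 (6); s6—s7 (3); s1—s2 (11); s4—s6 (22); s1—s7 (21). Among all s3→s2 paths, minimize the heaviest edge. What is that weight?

Checking several routes:
s3 → s6 → s7 → s2: max(4, 3, 13) = 13
s3 → s6 → s2: max(4, 10) = 10
s3 → s6 → s7 → s4 → s2: max(4, 3, 8, 6) = 8
s3 → s1 → s2: max(15, 11) = 15
Smallest bottleneck: 8.

8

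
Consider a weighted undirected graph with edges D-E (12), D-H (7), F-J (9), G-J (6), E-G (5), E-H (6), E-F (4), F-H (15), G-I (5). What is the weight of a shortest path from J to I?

11

A few of the J→I routes:
J → G → I: 6 + 5 = 11
J → F → H → E → G → I: 9 + 15 + 6 + 5 + 5 = 40
J → F → E → G → I: 9 + 4 + 5 + 5 = 23
Best route has total 11.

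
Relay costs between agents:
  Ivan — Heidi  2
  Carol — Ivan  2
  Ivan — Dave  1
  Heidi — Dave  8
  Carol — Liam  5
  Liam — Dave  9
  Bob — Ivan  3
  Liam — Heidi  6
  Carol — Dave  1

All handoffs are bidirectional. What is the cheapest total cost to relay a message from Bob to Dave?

A few of the Bob→Dave routes:
Bob-Ivan-Carol-Liam-Dave: 3 + 2 + 5 + 9 = 19
Bob-Ivan-Dave: 3 + 1 = 4
Bob-Ivan-Heidi-Dave: 3 + 2 + 8 = 13
Bob-Ivan-Heidi-Liam-Carol-Dave: 3 + 2 + 6 + 5 + 1 = 17
Bob-Ivan-Carol-Dave: 3 + 2 + 1 = 6
The minimum is 4.

4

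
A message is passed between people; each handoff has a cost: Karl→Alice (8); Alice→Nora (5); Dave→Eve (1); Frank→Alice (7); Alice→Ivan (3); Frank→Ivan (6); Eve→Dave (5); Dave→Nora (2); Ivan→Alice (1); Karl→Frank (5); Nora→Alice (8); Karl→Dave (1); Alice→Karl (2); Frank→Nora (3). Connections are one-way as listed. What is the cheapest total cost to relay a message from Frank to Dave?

10

Candidate routes:
Frank -> Ivan -> Alice -> Karl -> Dave: 6 + 1 + 2 + 1 = 10
Frank -> Alice -> Karl -> Dave: 7 + 2 + 1 = 10
Frank -> Nora -> Alice -> Karl -> Dave: 3 + 8 + 2 + 1 = 14
Best route has total 10.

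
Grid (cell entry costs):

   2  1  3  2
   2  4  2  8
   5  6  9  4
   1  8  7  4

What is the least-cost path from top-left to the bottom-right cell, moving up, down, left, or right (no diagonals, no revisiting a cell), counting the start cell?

Path r0c0 -> r0c1 -> r0c2 -> r0c3 -> r1c3 -> r2c3 -> r3c3: 2 + 1 + 3 + 2 + 8 + 4 + 4 = 24.

24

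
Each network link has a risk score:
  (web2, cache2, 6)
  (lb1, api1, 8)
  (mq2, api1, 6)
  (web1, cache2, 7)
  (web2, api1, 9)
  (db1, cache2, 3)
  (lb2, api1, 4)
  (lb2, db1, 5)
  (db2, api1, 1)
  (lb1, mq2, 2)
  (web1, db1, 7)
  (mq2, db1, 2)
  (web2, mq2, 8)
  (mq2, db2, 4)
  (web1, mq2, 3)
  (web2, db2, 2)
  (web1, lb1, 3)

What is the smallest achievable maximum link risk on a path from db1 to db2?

Checking several routes:
db1 - lb2 - api1 - db2: max(5, 4, 1) = 5
db1 - mq2 - db2: max(2, 4) = 4
db1 - mq2 - api1 - db2: max(2, 6, 1) = 6
The minimum achievable maximum is 4.

4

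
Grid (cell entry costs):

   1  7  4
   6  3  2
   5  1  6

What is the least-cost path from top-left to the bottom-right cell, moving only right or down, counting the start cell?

Best path: (0,0) (1,0) (1,1) (2,1) (2,2)
Cost: 1 + 6 + 3 + 1 + 6 = 17
For comparison, the top-then-right route costs 20.

17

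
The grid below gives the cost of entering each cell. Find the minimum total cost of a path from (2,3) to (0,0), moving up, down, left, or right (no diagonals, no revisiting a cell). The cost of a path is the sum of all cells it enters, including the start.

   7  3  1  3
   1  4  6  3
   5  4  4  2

Take (2,3) -> (1,3) -> (0,3) -> (0,2) -> (0,1) -> (0,0) for a total of 2 + 3 + 3 + 1 + 3 + 7 = 19.

19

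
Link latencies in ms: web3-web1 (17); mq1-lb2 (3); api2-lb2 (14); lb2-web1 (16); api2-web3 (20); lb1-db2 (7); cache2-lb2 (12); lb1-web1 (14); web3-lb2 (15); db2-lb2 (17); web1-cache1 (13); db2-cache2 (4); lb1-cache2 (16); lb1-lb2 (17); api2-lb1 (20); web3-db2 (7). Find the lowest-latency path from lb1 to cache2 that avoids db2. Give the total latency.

Some routes from lb1 to cache2 avoiding db2:
lb1→lb2→cache2: 17 + 12 = 29
lb1→web1→lb2→cache2: 14 + 16 + 12 = 42
lb1→cache2: 16
Best route has total 16 ms.

16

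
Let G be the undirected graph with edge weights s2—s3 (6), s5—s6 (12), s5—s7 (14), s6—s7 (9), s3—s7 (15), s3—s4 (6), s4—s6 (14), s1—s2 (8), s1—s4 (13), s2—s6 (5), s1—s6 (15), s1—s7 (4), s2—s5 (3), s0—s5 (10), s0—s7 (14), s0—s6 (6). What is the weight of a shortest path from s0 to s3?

Some routes from s0 to s3:
s0 -> s6 -> s5 -> s2 -> s3: 6 + 12 + 3 + 6 = 27
s0 -> s5 -> s2 -> s3: 10 + 3 + 6 = 19
s0 -> s7 -> s3: 14 + 15 = 29
s0 -> s6 -> s7 -> s3: 6 + 9 + 15 = 30
s0 -> s6 -> s2 -> s3: 6 + 5 + 6 = 17
s0 -> s6 -> s4 -> s3: 6 + 14 + 6 = 26
Shortest: 17.

17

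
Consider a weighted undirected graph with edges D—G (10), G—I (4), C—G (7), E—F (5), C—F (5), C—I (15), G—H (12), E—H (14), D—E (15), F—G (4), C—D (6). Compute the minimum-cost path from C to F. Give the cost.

A few of the C→F routes:
C→D→E→F: 6 + 15 + 5 = 26
C→I→G→F: 15 + 4 + 4 = 23
C→G→F: 7 + 4 = 11
C→F: 5
C→D→G→F: 6 + 10 + 4 = 20
The minimum is 5.

5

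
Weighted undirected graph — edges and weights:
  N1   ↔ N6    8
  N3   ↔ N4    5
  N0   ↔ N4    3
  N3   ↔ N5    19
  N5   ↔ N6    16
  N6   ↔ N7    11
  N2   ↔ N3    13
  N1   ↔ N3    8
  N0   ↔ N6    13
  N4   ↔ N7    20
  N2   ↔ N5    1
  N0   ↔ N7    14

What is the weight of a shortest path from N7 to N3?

Checking several routes:
N7→N4→N3: 20 + 5 = 25
N7→N0→N4→N3: 14 + 3 + 5 = 22
N7→N6→N1→N3: 11 + 8 + 8 = 27
The minimum is 22.

22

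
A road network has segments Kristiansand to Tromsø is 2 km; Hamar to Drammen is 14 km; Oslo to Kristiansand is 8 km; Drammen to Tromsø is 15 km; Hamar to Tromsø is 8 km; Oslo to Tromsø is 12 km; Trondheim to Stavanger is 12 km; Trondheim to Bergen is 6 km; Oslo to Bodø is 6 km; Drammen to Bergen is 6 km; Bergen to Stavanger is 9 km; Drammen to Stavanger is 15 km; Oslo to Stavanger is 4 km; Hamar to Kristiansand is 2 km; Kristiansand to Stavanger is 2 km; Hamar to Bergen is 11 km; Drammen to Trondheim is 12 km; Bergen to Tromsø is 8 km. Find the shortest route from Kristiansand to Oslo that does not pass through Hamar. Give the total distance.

Some routes from Kristiansand to Oslo avoiding Hamar:
Kristiansand -> Tromsø -> Oslo: 2 + 12 = 14
Kristiansand -> Oslo: 8
Kristiansand -> Stavanger -> Oslo: 2 + 4 = 6
The minimum is 6 km.

6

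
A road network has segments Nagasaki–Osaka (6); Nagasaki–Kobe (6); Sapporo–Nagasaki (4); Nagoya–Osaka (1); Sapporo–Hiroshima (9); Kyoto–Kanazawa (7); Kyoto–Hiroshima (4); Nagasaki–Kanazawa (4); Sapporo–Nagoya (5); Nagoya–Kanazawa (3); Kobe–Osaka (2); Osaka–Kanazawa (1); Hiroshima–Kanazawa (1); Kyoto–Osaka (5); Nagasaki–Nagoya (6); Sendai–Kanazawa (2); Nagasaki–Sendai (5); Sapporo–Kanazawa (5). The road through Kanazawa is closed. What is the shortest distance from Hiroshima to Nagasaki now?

13

Comparing a few candidate routes:
Hiroshima-Kyoto-Osaka-Nagasaki: 4 + 5 + 6 = 15
Hiroshima-Kyoto-Osaka-Nagoya-Nagasaki: 4 + 5 + 1 + 6 = 16
Hiroshima-Sapporo-Nagasaki: 9 + 4 = 13
Best route has total 13 mi.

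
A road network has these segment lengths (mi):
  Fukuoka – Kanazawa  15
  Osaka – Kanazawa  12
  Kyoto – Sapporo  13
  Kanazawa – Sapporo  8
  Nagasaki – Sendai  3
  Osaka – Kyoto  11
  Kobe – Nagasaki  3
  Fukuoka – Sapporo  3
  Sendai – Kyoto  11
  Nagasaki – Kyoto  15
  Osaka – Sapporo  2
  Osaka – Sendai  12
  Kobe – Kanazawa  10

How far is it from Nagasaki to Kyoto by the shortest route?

14

Some routes from Nagasaki to Kyoto:
Nagasaki -> Kyoto: 15
Nagasaki -> Sendai -> Osaka -> Kyoto: 3 + 12 + 11 = 26
Nagasaki -> Kobe -> Kanazawa -> Sapporo -> Osaka -> Kyoto: 3 + 10 + 8 + 2 + 11 = 34
Nagasaki -> Sendai -> Kyoto: 3 + 11 = 14
Nagasaki -> Sendai -> Osaka -> Sapporo -> Kyoto: 3 + 12 + 2 + 13 = 30
Best route has total 14 mi.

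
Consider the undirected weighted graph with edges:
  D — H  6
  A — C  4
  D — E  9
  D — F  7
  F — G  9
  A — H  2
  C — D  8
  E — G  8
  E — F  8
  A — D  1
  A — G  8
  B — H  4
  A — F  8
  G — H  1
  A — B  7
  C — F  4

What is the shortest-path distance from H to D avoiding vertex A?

Comparing a few candidate routes:
H -> G -> F -> C -> D: 1 + 9 + 4 + 8 = 22
H -> D: 6
H -> G -> E -> F -> D: 1 + 8 + 8 + 7 = 24
H -> G -> F -> D: 1 + 9 + 7 = 17
H -> G -> E -> D: 1 + 8 + 9 = 18
Shortest: 6.

6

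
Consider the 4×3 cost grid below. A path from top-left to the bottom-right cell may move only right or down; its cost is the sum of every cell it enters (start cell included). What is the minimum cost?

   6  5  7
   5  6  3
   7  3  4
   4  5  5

Best path: (0,0)→(0,1)→(1,1)→(1,2)→(2,2)→(3,2)
Cost: 6 + 5 + 6 + 3 + 4 + 5 = 29
(Top row then right column would cost 30.)

29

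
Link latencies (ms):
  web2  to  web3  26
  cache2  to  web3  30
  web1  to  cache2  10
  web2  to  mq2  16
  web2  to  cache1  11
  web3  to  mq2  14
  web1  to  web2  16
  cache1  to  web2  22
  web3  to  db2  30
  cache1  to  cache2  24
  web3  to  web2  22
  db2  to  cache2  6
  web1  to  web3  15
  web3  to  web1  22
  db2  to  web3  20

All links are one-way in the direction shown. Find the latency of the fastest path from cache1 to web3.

48

Routes from cache1 to web3:
cache1→web2→web3: 22 + 26 = 48
cache1→cache2→web3: 24 + 30 = 54
Best route has total 48 ms.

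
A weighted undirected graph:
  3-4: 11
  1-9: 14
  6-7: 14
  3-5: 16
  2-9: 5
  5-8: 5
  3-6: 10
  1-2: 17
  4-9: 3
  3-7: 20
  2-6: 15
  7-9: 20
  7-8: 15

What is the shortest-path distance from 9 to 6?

20

A few of the 9→6 routes:
9 → 4 → 3 → 6: 3 + 11 + 10 = 24
9 → 7 → 6: 20 + 14 = 34
9 → 2 → 6: 5 + 15 = 20
9 → 1 → 2 → 6: 14 + 17 + 15 = 46
The minimum is 20.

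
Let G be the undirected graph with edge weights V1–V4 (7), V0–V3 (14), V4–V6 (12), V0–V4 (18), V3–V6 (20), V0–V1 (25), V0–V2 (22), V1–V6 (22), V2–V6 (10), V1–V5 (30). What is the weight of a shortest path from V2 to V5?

Some routes from V2 to V5:
V2 - V6 - V4 - V1 - V5: 10 + 12 + 7 + 30 = 59
V2 - V6 - V1 - V5: 10 + 22 + 30 = 62
V2 - V0 - V4 - V1 - V5: 22 + 18 + 7 + 30 = 77
V2 - V0 - V1 - V5: 22 + 25 + 30 = 77
V2 - V6 - V4 - V0 - V1 - V5: 10 + 12 + 18 + 25 + 30 = 95
The minimum is 59.

59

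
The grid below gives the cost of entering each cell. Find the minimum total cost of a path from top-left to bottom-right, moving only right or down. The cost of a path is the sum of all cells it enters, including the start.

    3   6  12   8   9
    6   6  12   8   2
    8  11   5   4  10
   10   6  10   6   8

Take [0,0] -> [0,1] -> [1,1] -> [2,1] -> [2,2] -> [2,3] -> [3,3] -> [3,4] for a total of 3 + 6 + 6 + 11 + 5 + 4 + 6 + 8 = 49.

49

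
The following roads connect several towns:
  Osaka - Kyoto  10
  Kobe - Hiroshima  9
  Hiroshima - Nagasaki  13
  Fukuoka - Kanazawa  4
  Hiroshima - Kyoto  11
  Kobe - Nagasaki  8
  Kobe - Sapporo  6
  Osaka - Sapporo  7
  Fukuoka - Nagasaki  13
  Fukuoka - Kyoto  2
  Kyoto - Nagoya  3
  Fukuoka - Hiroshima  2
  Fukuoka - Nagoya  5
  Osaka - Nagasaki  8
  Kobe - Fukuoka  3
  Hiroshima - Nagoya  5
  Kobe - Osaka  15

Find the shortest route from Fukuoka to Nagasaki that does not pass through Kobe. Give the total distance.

Checking several routes:
Fukuoka -> Nagoya -> Hiroshima -> Nagasaki: 5 + 5 + 13 = 23
Fukuoka -> Hiroshima -> Nagasaki: 2 + 13 = 15
Fukuoka -> Kyoto -> Osaka -> Nagasaki: 2 + 10 + 8 = 20
Fukuoka -> Nagasaki: 13
Best route has total 13.

13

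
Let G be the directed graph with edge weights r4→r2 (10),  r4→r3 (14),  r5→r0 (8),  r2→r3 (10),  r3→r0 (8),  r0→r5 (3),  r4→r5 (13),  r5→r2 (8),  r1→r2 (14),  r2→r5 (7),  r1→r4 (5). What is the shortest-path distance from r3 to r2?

19

Paths from r3 to r2:
r3 → r0 → r5 → r2: 8 + 3 + 8 = 19
Shortest: 19.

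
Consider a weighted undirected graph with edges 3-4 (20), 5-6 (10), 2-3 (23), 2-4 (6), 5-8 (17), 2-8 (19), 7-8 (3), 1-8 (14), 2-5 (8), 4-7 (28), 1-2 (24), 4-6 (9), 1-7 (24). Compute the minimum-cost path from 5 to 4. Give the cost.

14

A few of the 5→4 routes:
5 - 8 - 2 - 4: 17 + 19 + 6 = 42
5 - 8 - 7 - 4: 17 + 3 + 28 = 48
5 - 2 - 3 - 4: 8 + 23 + 20 = 51
5 - 6 - 4: 10 + 9 = 19
5 - 2 - 4: 8 + 6 = 14
Best route has total 14.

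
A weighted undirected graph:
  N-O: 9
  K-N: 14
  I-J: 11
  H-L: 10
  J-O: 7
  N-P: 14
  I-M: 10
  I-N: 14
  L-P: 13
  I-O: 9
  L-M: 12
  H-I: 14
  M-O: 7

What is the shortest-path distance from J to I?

Comparing a few candidate routes:
J→O→I: 7 + 9 = 16
J→I: 11
J→O→M→I: 7 + 7 + 10 = 24
J→O→N→I: 7 + 9 + 14 = 30
The minimum is 11.

11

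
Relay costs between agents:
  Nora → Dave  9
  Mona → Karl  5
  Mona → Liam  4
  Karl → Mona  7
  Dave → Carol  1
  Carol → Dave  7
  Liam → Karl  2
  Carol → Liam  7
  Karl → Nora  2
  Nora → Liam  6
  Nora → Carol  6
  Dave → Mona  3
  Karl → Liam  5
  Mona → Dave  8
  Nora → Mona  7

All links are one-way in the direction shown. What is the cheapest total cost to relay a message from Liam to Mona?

Routes from Liam to Mona:
Liam → Karl → Nora → Mona: 2 + 2 + 7 = 11
Liam → Karl → Mona: 2 + 7 = 9
Liam → Karl → Nora → Dave → Mona: 2 + 2 + 9 + 3 = 16
Liam → Karl → Nora → Carol → Dave → Mona: 2 + 2 + 6 + 7 + 3 = 20
Best route has total 9.

9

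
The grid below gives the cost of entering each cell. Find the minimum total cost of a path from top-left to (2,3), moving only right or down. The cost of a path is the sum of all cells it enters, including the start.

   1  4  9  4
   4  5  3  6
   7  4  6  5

24

Cheapest: (0,0) -> (0,1) -> (1,1) -> (1,2) -> (1,3) -> (2,3)
  1 + 4 + 5 + 3 + 6 + 5 = 24
(Top row then right column would cost 29.)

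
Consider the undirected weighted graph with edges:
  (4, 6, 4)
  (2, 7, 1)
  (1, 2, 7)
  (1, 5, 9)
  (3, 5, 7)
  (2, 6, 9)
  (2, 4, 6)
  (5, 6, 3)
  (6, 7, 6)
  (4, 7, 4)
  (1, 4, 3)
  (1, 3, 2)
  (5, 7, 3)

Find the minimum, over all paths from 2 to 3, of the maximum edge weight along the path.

Checking several routes:
2-7-5-6-4-1-3: max(1, 3, 3, 4, 3, 2) = 4
2-4-1-3: max(6, 3, 2) = 6
2-7-4-1-3: max(1, 4, 3, 2) = 4
2-7-6-4-1-3: max(1, 6, 4, 3, 2) = 6
2-1-4-7-6-5-3: max(7, 3, 4, 6, 3, 7) = 7
Smallest bottleneck: 4.

4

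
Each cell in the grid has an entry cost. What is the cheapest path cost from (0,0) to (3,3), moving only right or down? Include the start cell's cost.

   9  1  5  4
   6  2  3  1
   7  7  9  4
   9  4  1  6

26

Take (0,0) -> (0,1) -> (1,1) -> (1,2) -> (1,3) -> (2,3) -> (3,3) for a total of 9 + 1 + 2 + 3 + 1 + 4 + 6 = 26.
(Top row then right column would cost 30.)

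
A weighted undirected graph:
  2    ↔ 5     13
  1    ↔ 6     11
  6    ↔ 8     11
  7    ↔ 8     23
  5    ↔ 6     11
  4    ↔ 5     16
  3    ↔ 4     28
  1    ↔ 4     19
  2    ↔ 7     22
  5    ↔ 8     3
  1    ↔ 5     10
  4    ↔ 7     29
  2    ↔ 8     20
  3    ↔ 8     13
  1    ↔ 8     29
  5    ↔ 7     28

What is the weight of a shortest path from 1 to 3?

26

Comparing a few candidate routes:
1→6→8→3: 11 + 11 + 13 = 35
1→5→8→3: 10 + 3 + 13 = 26
1→8→3: 29 + 13 = 42
1→6→5→8→3: 11 + 11 + 3 + 13 = 38
Best route has total 26.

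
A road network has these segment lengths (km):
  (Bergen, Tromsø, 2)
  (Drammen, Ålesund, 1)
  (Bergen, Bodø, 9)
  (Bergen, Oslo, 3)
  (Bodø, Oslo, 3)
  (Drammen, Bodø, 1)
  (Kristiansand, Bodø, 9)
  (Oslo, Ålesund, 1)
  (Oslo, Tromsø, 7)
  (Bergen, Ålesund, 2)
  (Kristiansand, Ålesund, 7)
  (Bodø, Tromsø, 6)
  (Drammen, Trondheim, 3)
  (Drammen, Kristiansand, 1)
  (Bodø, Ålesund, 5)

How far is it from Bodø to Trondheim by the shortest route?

Some routes from Bodø to Trondheim:
Bodø - Oslo - Bergen - Ålesund - Drammen - Trondheim: 3 + 3 + 2 + 1 + 3 = 12
Bodø - Drammen - Trondheim: 1 + 3 = 4
Bodø - Oslo - Ålesund - Drammen - Trondheim: 3 + 1 + 1 + 3 = 8
Bodø - Ålesund - Drammen - Trondheim: 5 + 1 + 3 = 9
Bodø - Kristiansand - Drammen - Trondheim: 9 + 1 + 3 = 13
Best route has total 4 km.

4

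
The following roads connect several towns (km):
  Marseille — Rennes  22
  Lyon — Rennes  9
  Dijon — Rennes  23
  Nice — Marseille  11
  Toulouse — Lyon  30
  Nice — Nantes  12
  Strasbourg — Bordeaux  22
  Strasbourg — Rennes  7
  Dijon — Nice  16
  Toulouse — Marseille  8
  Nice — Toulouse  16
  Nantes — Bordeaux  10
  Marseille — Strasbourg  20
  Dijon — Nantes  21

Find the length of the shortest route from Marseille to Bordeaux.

A few of the Marseille→Bordeaux routes:
Marseille → Rennes → Strasbourg → Bordeaux: 22 + 7 + 22 = 51
Marseille → Nice → Dijon → Nantes → Bordeaux: 11 + 16 + 21 + 10 = 58
Marseille → Strasbourg → Bordeaux: 20 + 22 = 42
Marseille → Toulouse → Nice → Nantes → Bordeaux: 8 + 16 + 12 + 10 = 46
Marseille → Nice → Nantes → Bordeaux: 11 + 12 + 10 = 33
Marseille → Toulouse → Nice → Dijon → Nantes → Bordeaux: 8 + 16 + 16 + 21 + 10 = 71
The minimum is 33 km.

33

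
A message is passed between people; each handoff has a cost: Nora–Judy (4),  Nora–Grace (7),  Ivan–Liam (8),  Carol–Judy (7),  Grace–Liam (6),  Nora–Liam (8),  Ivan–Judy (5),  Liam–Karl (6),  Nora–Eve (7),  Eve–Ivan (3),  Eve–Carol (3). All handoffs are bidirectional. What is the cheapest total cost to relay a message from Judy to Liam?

Checking several routes:
Judy - Nora - Grace - Liam: 4 + 7 + 6 = 17
Judy - Carol - Eve - Ivan - Liam: 7 + 3 + 3 + 8 = 21
Judy - Ivan - Eve - Nora - Liam: 5 + 3 + 7 + 8 = 23
Judy - Ivan - Liam: 5 + 8 = 13
Judy - Nora - Eve - Ivan - Liam: 4 + 7 + 3 + 8 = 22
Judy - Nora - Liam: 4 + 8 = 12
Shortest: 12.

12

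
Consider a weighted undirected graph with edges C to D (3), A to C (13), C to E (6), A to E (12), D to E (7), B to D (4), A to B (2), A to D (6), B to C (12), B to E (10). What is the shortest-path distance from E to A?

Comparing a few candidate routes:
E-A: 12
E-B-A: 10 + 2 = 12
E-D-B-A: 7 + 4 + 2 = 13
The minimum is 12.

12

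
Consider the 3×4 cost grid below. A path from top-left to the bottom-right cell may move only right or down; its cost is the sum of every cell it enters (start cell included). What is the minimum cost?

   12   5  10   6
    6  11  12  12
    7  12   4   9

50

One optimal route is r0c0 → r1c0 → r2c0 → r2c1 → r2c2 → r2c3.
Its cost is 12 + 6 + 7 + 12 + 4 + 9 = 50.
For comparison, the top-then-right route costs 54.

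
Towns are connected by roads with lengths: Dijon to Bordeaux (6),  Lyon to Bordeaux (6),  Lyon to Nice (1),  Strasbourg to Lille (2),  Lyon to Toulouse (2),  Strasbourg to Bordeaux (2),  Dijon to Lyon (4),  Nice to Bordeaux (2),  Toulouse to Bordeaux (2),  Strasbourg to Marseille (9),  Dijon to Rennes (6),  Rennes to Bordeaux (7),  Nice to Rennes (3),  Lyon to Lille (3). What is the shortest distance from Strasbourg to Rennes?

Some routes from Strasbourg to Rennes:
Strasbourg → Bordeaux → Nice → Rennes: 2 + 2 + 3 = 7
Strasbourg → Bordeaux → Toulouse → Lyon → Nice → Rennes: 2 + 2 + 2 + 1 + 3 = 10
Strasbourg → Lille → Lyon → Nice → Rennes: 2 + 3 + 1 + 3 = 9
Strasbourg → Bordeaux → Rennes: 2 + 7 = 9
Best route has total 7.

7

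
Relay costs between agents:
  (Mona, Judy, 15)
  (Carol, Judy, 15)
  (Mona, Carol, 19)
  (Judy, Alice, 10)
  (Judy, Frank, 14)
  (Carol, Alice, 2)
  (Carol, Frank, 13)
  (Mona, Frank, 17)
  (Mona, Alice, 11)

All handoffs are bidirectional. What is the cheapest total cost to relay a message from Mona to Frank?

Comparing a few candidate routes:
Mona -> Frank: 17
Mona -> Carol -> Frank: 19 + 13 = 32
Mona -> Alice -> Carol -> Frank: 11 + 2 + 13 = 26
Mona -> Judy -> Frank: 15 + 14 = 29
The minimum is 17.

17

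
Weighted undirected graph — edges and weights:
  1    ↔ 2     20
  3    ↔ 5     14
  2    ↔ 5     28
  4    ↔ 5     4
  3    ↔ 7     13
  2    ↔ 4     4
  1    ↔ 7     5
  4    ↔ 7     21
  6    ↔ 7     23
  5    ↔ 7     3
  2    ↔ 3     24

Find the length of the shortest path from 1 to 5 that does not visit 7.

28

Candidate routes:
1-2-5: 20 + 28 = 48
1-2-3-5: 20 + 24 + 14 = 58
1-2-4-5: 20 + 4 + 4 = 28
Best route has total 28.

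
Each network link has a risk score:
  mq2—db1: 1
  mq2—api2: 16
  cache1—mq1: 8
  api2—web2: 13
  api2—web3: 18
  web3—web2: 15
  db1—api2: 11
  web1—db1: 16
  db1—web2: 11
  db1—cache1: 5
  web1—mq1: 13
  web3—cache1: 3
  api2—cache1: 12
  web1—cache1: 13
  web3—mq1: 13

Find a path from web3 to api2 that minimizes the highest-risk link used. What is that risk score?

Comparing a few candidate routes:
web3→cache1→db1→api2: max(3, 5, 11) = 11
web3→cache1→db1→web2→api2: max(3, 5, 11, 13) = 13
web3→mq1→web1→cache1→db1→web2→api2: max(13, 13, 13, 5, 11, 13) = 13
web3→cache1→api2: max(3, 12) = 12
The minimum achievable maximum is 11.

11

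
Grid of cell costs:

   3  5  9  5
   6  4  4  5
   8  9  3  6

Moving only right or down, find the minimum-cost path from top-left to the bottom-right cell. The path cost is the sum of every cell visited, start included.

Take r0c0→r0c1→r1c1→r1c2→r2c2→r2c3 for a total of 3 + 5 + 4 + 4 + 3 + 6 = 25.
For comparison, the top-then-right route costs 33.

25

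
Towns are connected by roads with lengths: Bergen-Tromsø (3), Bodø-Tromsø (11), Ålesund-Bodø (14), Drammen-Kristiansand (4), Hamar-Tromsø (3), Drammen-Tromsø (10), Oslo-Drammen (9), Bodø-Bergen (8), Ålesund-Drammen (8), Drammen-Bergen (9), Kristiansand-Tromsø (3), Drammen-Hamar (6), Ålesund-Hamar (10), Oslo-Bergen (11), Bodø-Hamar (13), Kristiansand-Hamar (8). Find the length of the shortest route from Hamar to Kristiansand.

Comparing a few candidate routes:
Hamar -> Drammen -> Kristiansand: 6 + 4 = 10
Hamar -> Kristiansand: 8
Hamar -> Tromsø -> Kristiansand: 3 + 3 = 6
Best route has total 6.

6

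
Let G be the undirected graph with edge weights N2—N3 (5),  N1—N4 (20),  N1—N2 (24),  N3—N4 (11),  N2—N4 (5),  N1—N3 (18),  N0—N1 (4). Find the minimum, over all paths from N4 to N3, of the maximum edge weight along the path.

5

Checking several routes:
N4 - N2 - N3: max(5, 5) = 5
N4 - N1 - N3: max(20, 18) = 20
N4 - N2 - N1 - N3: max(5, 24, 18) = 24
N4 - N3: max(11) = 11
The minimum achievable maximum is 5.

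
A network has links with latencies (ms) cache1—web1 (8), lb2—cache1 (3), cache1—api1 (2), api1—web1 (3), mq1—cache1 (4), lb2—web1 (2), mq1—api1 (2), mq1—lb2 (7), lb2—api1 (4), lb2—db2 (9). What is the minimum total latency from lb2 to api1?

Some routes from lb2 to api1:
lb2→cache1→api1: 3 + 2 = 5
lb2→mq1→api1: 7 + 2 = 9
lb2→api1: 4
lb2→web1→api1: 2 + 3 = 5
lb2→cache1→mq1→api1: 3 + 4 + 2 = 9
The minimum is 4 ms.

4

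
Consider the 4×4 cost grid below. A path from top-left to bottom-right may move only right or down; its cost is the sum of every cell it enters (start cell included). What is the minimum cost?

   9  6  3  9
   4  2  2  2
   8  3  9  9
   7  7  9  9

37

Path [0,0] -> [1,0] -> [1,1] -> [1,2] -> [1,3] -> [2,3] -> [3,3]: 9 + 4 + 2 + 2 + 2 + 9 + 9 = 37.
For comparison, the top-then-right route costs 47.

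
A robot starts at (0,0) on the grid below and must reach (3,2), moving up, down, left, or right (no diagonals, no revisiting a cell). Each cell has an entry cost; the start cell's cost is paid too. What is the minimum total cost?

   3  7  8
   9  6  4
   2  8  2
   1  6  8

Cheapest: r0c0 r1c0 r2c0 r3c0 r3c1 r3c2
  3 + 9 + 2 + 1 + 6 + 8 = 29

29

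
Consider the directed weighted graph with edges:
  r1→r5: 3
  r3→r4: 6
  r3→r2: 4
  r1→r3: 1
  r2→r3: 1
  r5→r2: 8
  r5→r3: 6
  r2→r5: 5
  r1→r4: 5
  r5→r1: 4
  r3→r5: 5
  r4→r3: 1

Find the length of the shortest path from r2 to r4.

Paths from r2 to r4:
r2 -> r3 -> r5 -> r1 -> r4: 1 + 5 + 4 + 5 = 15
r2 -> r5 -> r3 -> r4: 5 + 6 + 6 = 17
r2 -> r3 -> r4: 1 + 6 = 7
r2 -> r5 -> r1 -> r4: 5 + 4 + 5 = 14
r2 -> r5 -> r1 -> r3 -> r4: 5 + 4 + 1 + 6 = 16
Shortest: 7.

7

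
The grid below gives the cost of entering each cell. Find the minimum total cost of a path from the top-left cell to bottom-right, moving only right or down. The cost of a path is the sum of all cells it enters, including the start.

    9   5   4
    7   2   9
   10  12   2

27

Best path: [0,0] [0,1] [1,1] [1,2] [2,2]
Cost: 9 + 5 + 2 + 9 + 2 = 27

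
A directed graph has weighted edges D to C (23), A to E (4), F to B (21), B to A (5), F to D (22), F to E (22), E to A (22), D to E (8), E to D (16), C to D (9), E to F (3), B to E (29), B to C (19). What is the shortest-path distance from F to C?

Routes from F to C:
F - E - D - C: 22 + 16 + 23 = 61
F - B - C: 21 + 19 = 40
F - B - A - E - D - C: 21 + 5 + 4 + 16 + 23 = 69
F - D - C: 22 + 23 = 45
F - B - E - D - C: 21 + 29 + 16 + 23 = 89
Best route has total 40.

40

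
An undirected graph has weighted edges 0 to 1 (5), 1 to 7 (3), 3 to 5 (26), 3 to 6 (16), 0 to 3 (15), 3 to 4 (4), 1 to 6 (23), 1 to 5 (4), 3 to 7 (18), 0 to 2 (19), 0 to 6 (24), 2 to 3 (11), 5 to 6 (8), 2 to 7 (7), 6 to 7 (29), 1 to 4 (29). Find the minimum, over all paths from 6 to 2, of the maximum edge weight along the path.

Comparing a few candidate routes:
6→3→0→1→7→2: max(16, 15, 5, 3, 7) = 16
6→3→7→2: max(16, 18, 7) = 18
6→3→2: max(16, 11) = 16
6→5→1→0→3→2: max(8, 4, 5, 15, 11) = 15
6→5→1→7→2: max(8, 4, 3, 7) = 8
The minimum achievable maximum is 8.

8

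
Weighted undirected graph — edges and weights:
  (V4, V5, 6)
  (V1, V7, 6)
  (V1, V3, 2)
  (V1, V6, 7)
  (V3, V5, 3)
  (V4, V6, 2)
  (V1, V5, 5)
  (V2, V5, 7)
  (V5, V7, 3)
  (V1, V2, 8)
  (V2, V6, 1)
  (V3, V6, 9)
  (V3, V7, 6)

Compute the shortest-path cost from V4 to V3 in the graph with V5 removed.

Routes from V4 to V3 avoiding V5:
V4 → V6 → V3: 2 + 9 = 11
V4 → V6 → V1 → V7 → V3: 2 + 7 + 6 + 6 = 21
V4 → V6 → V2 → V1 → V7 → V3: 2 + 1 + 8 + 6 + 6 = 23
V4 → V6 → V2 → V1 → V3: 2 + 1 + 8 + 2 = 13
V4 → V6 → V1 → V3: 2 + 7 + 2 = 11
Best route has total 11.

11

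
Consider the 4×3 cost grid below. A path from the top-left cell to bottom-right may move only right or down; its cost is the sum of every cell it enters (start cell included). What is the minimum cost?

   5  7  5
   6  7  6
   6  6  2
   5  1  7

One optimal route is (0,0)→(1,0)→(2,0)→(3,0)→(3,1)→(3,2).
Its cost is 5 + 6 + 6 + 5 + 1 + 7 = 30.
For comparison, the top-then-right route costs 32.

30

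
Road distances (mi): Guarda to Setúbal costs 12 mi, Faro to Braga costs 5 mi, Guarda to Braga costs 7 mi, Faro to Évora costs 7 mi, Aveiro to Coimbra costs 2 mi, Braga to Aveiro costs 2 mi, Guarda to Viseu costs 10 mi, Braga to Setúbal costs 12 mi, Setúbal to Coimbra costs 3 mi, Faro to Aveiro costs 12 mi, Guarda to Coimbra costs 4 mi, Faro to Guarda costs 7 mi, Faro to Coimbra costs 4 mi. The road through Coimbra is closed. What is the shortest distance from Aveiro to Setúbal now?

Comparing a few candidate routes:
Aveiro -> Faro -> Guarda -> Setúbal: 12 + 7 + 12 = 31
Aveiro -> Braga -> Guarda -> Setúbal: 2 + 7 + 12 = 21
Aveiro -> Braga -> Setúbal: 2 + 12 = 14
Aveiro -> Faro -> Braga -> Setúbal: 12 + 5 + 12 = 29
Aveiro -> Braga -> Faro -> Guarda -> Setúbal: 2 + 5 + 7 + 12 = 26
The minimum is 14 mi.

14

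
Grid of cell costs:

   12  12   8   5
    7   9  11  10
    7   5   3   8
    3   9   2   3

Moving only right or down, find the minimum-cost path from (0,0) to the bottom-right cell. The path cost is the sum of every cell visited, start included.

Path (0,0) (1,0) (2,0) (2,1) (2,2) (3,2) (3,3): 12 + 7 + 7 + 5 + 3 + 2 + 3 = 39.

39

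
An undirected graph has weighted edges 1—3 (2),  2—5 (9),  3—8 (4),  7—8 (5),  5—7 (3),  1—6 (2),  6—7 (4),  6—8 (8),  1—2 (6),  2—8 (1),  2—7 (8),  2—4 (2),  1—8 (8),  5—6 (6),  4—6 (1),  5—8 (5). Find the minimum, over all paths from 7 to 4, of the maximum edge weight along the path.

4

A few of the 7→4 routes:
7 - 6 - 1 - 3 - 8 - 2 - 4: max(4, 2, 2, 4, 1, 2) = 4
7 - 5 - 8 - 2 - 4: max(3, 5, 1, 2) = 5
7 - 6 - 4: max(4, 1) = 4
7 - 5 - 8 - 3 - 1 - 6 - 4: max(3, 5, 4, 2, 2, 1) = 5
Best route has worst link 4.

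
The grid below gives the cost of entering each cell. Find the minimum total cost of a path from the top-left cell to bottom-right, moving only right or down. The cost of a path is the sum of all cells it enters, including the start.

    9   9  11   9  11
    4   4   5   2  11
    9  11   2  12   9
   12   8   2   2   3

Path r0c0→r1c0→r1c1→r1c2→r2c2→r3c2→r3c3→r3c4: 9 + 4 + 4 + 5 + 2 + 2 + 2 + 3 = 31.
For comparison, the top-then-right route costs 72.

31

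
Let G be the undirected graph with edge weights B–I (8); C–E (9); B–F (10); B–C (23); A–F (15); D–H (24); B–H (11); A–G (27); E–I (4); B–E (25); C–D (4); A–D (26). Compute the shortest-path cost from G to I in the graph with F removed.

Checking several routes:
G -> A -> D -> H -> B -> I: 27 + 26 + 24 + 11 + 8 = 96
G -> A -> D -> C -> B -> I: 27 + 26 + 4 + 23 + 8 = 88
G -> A -> D -> C -> E -> B -> I: 27 + 26 + 4 + 9 + 25 + 8 = 99
G -> A -> D -> C -> E -> I: 27 + 26 + 4 + 9 + 4 = 70
Best route has total 70.

70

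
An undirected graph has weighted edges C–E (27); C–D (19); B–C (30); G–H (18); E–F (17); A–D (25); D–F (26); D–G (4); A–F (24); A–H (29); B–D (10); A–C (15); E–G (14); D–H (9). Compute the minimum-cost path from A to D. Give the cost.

A few of the A→D routes:
A → C → D: 15 + 19 = 34
A → H → D: 29 + 9 = 38
A → F → D: 24 + 26 = 50
A → D: 25
A → H → G → D: 29 + 18 + 4 = 51
Best route has total 25.

25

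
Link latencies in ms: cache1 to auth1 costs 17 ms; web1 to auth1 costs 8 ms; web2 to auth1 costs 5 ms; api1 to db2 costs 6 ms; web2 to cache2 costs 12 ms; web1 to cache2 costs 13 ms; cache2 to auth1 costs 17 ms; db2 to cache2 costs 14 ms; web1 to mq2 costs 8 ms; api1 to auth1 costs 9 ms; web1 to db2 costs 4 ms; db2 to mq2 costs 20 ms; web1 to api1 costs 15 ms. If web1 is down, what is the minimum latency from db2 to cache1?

32

Paths from db2 to cache1 avoiding web1:
db2 - cache2 - web2 - auth1 - cache1: 14 + 12 + 5 + 17 = 48
db2 - cache2 - auth1 - cache1: 14 + 17 + 17 = 48
db2 - api1 - auth1 - cache1: 6 + 9 + 17 = 32
Shortest: 32 ms.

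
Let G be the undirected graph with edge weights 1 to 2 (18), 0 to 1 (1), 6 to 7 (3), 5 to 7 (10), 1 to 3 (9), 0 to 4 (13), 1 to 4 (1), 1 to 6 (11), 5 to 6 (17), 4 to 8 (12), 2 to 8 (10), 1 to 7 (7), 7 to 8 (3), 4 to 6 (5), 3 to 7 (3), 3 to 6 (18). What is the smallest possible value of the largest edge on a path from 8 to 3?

3

A few of the 8→3 routes:
8→7→3: max(3, 3) = 3
8→4→1→3: max(12, 1, 9) = 12
8→7→6→1→3: max(3, 3, 11, 9) = 11
8→7→6→4→1→3: max(3, 3, 5, 1, 9) = 9
8→7→1→3: max(3, 7, 9) = 9
Best route has worst link 3.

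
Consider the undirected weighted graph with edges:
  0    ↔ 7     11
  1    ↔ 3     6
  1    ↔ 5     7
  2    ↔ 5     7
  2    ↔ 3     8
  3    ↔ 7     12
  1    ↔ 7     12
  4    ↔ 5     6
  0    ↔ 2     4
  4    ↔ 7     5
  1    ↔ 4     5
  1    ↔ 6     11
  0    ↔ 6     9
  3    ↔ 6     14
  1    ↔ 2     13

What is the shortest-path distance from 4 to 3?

11

A few of the 4→3 routes:
4 - 7 - 1 - 3: 5 + 12 + 6 = 23
4 - 1 - 3: 5 + 6 = 11
4 - 7 - 3: 5 + 12 = 17
4 - 5 - 2 - 3: 6 + 7 + 8 = 21
4 - 1 - 2 - 3: 5 + 13 + 8 = 26
4 - 5 - 1 - 3: 6 + 7 + 6 = 19
Best route has total 11.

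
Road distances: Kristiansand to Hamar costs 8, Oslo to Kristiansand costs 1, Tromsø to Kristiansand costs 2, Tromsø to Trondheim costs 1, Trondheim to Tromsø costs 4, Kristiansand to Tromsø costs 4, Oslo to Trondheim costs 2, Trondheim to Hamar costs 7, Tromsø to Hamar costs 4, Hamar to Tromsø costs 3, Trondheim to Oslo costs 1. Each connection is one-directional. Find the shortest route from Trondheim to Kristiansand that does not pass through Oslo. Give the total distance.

Candidate routes:
Trondheim -> Hamar -> Tromsø -> Kristiansand: 7 + 3 + 2 = 12
Trondheim -> Tromsø -> Kristiansand: 4 + 2 = 6
Best route has total 6.

6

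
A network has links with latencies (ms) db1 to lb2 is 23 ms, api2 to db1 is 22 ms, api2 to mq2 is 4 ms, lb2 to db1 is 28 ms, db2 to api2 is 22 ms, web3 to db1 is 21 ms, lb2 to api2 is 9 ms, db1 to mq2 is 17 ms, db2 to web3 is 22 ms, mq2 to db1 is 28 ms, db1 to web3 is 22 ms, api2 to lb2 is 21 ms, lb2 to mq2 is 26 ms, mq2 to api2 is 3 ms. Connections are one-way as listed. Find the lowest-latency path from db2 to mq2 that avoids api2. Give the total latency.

Candidate routes:
db2 -> web3 -> db1 -> lb2 -> mq2: 22 + 21 + 23 + 26 = 92
db2 -> web3 -> db1 -> mq2: 22 + 21 + 17 = 60
Best route has total 60 ms.

60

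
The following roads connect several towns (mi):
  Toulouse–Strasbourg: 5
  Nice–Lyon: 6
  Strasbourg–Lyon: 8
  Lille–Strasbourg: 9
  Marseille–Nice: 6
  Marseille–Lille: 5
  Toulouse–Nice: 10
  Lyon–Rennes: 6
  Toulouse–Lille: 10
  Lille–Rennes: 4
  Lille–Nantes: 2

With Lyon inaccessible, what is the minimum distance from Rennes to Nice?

Routes from Rennes to Nice avoiding Lyon:
Rennes-Lille-Toulouse-Nice: 4 + 10 + 10 = 24
Rennes-Lille-Marseille-Nice: 4 + 5 + 6 = 15
Rennes-Lille-Strasbourg-Toulouse-Nice: 4 + 9 + 5 + 10 = 28
Shortest: 15 mi.

15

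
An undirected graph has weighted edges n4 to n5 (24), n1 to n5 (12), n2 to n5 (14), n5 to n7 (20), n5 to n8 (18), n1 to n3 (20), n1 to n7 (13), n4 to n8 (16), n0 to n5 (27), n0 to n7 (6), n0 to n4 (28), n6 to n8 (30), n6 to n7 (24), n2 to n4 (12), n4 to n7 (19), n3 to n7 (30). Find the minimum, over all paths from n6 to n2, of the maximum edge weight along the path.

24

A few of the n6→n2 routes:
n6→n7→n1→n5→n4→n2: max(24, 13, 12, 24, 12) = 24
n6→n7→n1→n5→n2: max(24, 13, 12, 14) = 24
n6→n7→n5→n2: max(24, 20, 14) = 24
n6→n7→n5→n4→n2: max(24, 20, 24, 12) = 24
n6→n7→n5→n8→n4→n2: max(24, 20, 18, 16, 12) = 24
Best route has worst link 24.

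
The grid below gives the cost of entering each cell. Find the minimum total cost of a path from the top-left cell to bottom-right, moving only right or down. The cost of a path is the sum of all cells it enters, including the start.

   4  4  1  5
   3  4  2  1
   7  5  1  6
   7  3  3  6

21

Take [0,0]→[0,1]→[0,2]→[1,2]→[2,2]→[3,2]→[3,3] for a total of 4 + 4 + 1 + 2 + 1 + 3 + 6 = 21.
For comparison, the top-then-right route costs 27.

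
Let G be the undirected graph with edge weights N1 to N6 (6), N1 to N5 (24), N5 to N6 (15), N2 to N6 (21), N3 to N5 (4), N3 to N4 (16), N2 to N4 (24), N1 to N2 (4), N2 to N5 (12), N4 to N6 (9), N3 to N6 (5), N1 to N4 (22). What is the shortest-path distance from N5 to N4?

18

A few of the N5→N4 routes:
N5 - N6 - N4: 15 + 9 = 24
N5 - N2 - N1 - N6 - N4: 12 + 4 + 6 + 9 = 31
N5 - N3 - N4: 4 + 16 = 20
N5 - N3 - N6 - N4: 4 + 5 + 9 = 18
The minimum is 18.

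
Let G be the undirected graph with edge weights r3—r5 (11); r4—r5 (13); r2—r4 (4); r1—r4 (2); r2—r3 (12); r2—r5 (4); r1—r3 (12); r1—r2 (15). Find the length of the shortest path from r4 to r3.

14

Checking several routes:
r4-r5-r2-r3: 13 + 4 + 12 = 29
r4-r5-r3: 13 + 11 = 24
r4-r1-r3: 2 + 12 = 14
r4-r2-r5-r3: 4 + 4 + 11 = 19
r4-r2-r3: 4 + 12 = 16
Shortest: 14.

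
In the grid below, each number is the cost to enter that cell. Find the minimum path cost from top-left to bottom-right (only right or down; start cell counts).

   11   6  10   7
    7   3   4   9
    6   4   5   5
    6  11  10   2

Path (0,0) -> (0,1) -> (1,1) -> (1,2) -> (2,2) -> (2,3) -> (3,3): 11 + 6 + 3 + 4 + 5 + 5 + 2 = 36.
(Top row then right column would cost 50.)

36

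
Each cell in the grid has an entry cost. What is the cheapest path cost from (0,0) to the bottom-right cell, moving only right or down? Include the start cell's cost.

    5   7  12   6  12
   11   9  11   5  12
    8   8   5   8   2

44

Take [0,0] [0,1] [1,1] [2,1] [2,2] [2,3] [2,4] for a total of 5 + 7 + 9 + 8 + 5 + 8 + 2 = 44.
(Top row then right column would cost 56.)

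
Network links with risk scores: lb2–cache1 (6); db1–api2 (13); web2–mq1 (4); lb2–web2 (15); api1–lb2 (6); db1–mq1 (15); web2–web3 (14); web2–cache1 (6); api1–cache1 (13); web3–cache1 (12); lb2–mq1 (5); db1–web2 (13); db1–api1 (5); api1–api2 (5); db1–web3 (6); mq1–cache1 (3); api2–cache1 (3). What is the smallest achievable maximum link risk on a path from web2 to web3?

Checking several routes:
web2→mq1→lb2→api1→db1→web3: max(4, 5, 6, 5, 6) = 6
web2→mq1→cache1→api2→api1→db1→web3: max(4, 3, 3, 5, 5, 6) = 6
web2→cache1→mq1→lb2→api1→db1→web3: max(6, 3, 5, 6, 5, 6) = 6
web2→mq1→lb2→cache1→api2→api1→db1→web3: max(4, 5, 6, 3, 5, 5, 6) = 6
web2→mq1→cache1→lb2→api1→db1→web3: max(4, 3, 6, 6, 5, 6) = 6
The minimum achievable maximum is 6.

6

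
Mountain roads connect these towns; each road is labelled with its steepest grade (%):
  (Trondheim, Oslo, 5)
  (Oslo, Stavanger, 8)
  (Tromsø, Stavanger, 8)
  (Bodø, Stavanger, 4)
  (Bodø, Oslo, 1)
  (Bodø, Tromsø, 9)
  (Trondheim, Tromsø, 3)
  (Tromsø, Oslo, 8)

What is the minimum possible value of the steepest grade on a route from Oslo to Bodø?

Comparing a few candidate routes:
Oslo -> Stavanger -> Bodø: max(8, 4) = 8
Oslo -> Bodø: max(1) = 1
Oslo -> Tromsø -> Stavanger -> Bodø: max(8, 8, 4) = 8
Smallest bottleneck: 1%.

1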